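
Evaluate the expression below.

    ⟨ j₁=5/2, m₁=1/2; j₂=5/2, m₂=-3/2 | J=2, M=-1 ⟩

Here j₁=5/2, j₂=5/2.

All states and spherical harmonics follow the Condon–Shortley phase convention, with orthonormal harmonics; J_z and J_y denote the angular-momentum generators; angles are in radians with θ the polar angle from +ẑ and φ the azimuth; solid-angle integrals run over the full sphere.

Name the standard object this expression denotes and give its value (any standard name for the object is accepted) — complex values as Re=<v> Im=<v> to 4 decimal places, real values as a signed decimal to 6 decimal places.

This is a Clebsch–Gordan (vector-coupling) coefficient.
triangle: 3!×2!×2!/8! = 24/40320
(j±m)!: 3!×2!×1!×4!×1!×3! = 1728
prefactor² = (2J+1)×Δ×N² = 36/7
  k=0: +1/(0!×3!×2!×1!×0!×1!) = 1/12
  k=1: −1/(1!×2!×1!×0!×1!×2!) = -1/4
Σ = -1/6  ⇒  CG² = 36/7×(-1/6)² = 1/7
CG = −√(1/7) = -0.377964

Clebsch–Gordan coefficient, −√(1/7) ≈ -0.377964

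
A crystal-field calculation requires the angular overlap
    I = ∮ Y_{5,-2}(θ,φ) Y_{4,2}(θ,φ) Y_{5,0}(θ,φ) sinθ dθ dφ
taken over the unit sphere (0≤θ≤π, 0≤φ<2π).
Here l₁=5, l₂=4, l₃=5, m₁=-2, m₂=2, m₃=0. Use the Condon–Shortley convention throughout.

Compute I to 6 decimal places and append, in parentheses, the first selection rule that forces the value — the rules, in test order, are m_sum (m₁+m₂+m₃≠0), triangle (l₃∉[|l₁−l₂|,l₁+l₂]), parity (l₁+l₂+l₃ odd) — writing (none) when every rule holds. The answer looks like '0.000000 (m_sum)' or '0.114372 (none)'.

-0.099440 (none)

Rules hold: Σm=0, L=14 even, 1≤5≤9.
N = 11·9·11 = 1089
Δ = 4!·6!·4!/15! = 1/3153150
Racah Σ t=0..4: t=0:+1/69120 t=1:−1/1728 t=2:+1/576 t=3:−1/1728 t=4:+1/69120 = 7/11520
⇒ 3j(5 4 5; 0 0 0)² = 2/143, sgn -1
Racah Σ t=2..4: t=2:+1/11520 t=3:−1/1728 t=4:+1/3456 = -7/34560
⇒ 3j(5 4 5; -2 2 0)² = 7/858, sgn +1
4πI² = N·(3j₀)²·(3jₘ)² = 21/169
I = -1·√(0.12426/4π) = -0.09944006
No selection rule forces the value: the integral is nonzero (none).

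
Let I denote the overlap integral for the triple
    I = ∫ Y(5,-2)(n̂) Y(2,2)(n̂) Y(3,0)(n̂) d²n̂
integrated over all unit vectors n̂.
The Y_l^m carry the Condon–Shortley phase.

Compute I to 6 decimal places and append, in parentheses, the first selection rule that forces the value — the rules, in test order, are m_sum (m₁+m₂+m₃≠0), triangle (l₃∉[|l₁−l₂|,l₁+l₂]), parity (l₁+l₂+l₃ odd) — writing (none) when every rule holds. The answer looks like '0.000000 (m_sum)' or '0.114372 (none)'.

Checks pass: Σm=0; 10 even; l₃=3∈[3,7].
(2·5+1)(2·2+1)(2·3+1) = 385
Δ: 4! 6! 0! / 11! → 1/2310
sum: t=2:+1/144 = 1/144
3j²(5 2 3; 0 0 0) = Δ·Π!·Σ² = 10/231  (sign -1)
sum: t=4:+1/864 = 1/864
3j²(5 2 3; -2 2 0) = Δ·Π!·Σ² = 1/66  (sign -1)
combine: 4πI² = 385·10/231·1/66 = 25/99
take √, sign +1: I = 0.14175797
No selection rule forces the value: the integral is nonzero (none).

0.141758 (none)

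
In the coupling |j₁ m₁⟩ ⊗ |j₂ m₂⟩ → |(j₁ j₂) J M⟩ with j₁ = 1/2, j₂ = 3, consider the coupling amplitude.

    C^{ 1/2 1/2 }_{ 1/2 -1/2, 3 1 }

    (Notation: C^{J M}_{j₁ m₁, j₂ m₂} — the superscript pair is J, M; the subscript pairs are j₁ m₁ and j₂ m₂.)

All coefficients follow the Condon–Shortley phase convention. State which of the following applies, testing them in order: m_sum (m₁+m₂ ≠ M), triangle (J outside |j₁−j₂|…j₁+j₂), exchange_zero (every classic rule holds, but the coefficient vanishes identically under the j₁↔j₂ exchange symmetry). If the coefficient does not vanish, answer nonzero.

triangle

m-sum: m₁+m₂ = -1/2+1 = 1/2, M = 1/2  ✓
triangle: need |j₁−j₂| ≤ J ≤ j₁+j₂, i.e. J ∈ [5/2, 7/2]; J = 1/2 is outside ✗ ⇒ coefficient is 0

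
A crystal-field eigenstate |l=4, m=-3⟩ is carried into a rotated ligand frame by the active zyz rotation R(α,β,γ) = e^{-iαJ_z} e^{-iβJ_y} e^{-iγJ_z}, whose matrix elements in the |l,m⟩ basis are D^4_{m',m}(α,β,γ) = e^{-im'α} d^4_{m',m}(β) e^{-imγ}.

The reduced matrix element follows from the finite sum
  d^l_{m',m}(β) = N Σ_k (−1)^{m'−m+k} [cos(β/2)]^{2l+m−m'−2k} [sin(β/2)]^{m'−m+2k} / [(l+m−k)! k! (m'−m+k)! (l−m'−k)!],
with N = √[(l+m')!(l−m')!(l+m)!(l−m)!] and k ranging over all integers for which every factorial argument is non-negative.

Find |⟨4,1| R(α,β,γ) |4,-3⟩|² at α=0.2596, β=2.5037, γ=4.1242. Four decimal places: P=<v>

First d^4_{1,-3}(β=2.5037), then the phase factors e^{-i(1)α} and e^{-i(-3)γ}:
c=cos(2.503700/2)=0.313566, s=sin(2.503700/2)=0.949566; N=√[120·6·1·5040]=1904.940944
The bounds max(0,m−m')=0 and min(l+m,l−m')=1 give 2 terms
  k=0: (−1)^4·1904.9409/(144)·0.3136^4·0.9496^4 = +0.103977
  k=1: (−1)^5·1904.9409/(240)·0.3136^2·0.9496^6 = -0.572111
d^4_{1,-3}(2.5037) = +0.103977 -0.572111 = -0.468134
|D^4_{1,-3}|² = |d^4_{1,-3}(β)|² = (-0.468134)² = 0.219150 (the z-rotation phases have unit modulus)

P=0.2191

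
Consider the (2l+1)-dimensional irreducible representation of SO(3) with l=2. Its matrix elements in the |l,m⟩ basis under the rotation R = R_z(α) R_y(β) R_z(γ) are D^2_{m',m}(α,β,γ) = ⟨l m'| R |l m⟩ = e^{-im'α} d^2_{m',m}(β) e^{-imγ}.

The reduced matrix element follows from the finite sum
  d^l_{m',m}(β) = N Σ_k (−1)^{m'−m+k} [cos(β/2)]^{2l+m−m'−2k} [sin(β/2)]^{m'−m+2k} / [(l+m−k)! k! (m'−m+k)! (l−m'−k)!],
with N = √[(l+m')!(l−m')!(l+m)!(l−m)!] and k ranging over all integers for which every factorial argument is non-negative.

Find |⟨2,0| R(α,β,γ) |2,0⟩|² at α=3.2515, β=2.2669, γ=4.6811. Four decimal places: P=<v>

Split into d^2_{0,0}(β=2.2669) × two z-phases.
With c≡cos(β/2)=0.423537 and s≡sin(β/2)=0.905879, N=[2·2·2·2]^{1/2}=4.000000
k∈{0,1,2} keeps every argument non-negative
  k=0: (−1)^0·4.0000/(4)·0.4235^4·0.9059^0 = +0.032178
  k=1: (−1)^1·4.0000/(1)·0.4235^2·0.9059^2 = -0.588821
  k=2: (−1)^2·4.0000/(4)·0.4235^0·0.9059^4 = +0.673411
d^2_{0,0}(2.2669) = +0.032178 -0.588821 +0.673411 = +0.116769
|D^2_{0,0}|² = |d^2_{0,0}(β)|² = (+0.116769)² = 0.013635 (the z-rotation phases have unit modulus)

P=0.0136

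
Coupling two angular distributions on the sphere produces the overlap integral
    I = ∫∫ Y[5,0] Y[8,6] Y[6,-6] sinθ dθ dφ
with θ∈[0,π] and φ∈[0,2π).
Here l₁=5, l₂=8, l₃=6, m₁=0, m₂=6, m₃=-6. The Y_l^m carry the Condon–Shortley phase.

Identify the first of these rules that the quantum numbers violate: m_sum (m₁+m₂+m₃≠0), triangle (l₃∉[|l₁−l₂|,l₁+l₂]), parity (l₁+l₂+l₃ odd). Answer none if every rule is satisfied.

parity

azimuthal sum: 0 + 6 − 6 = 0  ✓
3 ≤ 6 ≤ 13 (triangle on l)  ✓
L = 5 + 8 + 6 = 19 (odd)  ✗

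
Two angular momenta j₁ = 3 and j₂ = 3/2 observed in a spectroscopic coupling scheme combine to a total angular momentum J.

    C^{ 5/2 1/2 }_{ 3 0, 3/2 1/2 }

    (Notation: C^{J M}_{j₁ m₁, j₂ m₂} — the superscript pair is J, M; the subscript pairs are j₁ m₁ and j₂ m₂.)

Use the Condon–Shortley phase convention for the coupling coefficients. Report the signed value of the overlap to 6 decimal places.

−√(6/35) ≈ -0.414039

j₁+j₂−J=2  J+j₁−j₂=4  J−j₁+j₂=1  j₁+j₂+J+1=8
(j₁±m₁, j₂±m₂, J±M) = (3,3,2,1,3,2)
P² = 216/35
sum k=1..2:
  [1] −1/4 = -1/4
  [2] +1/12 = 1/12
S = -1/6
C² = P²·S² = 6/35 ; C = -0.414039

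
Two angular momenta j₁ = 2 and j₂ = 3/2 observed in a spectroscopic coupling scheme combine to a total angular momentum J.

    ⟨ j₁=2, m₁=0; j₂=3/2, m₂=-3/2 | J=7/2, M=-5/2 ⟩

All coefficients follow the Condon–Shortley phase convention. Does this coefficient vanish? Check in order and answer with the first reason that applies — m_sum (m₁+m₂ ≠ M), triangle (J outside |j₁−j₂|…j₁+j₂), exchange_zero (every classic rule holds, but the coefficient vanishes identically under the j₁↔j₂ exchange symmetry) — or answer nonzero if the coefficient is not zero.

m_sum

m-sum: m₁+m₂ = 0+(-3/2) = -3/2, M = -5/2  ✗ ⇒ coefficient is 0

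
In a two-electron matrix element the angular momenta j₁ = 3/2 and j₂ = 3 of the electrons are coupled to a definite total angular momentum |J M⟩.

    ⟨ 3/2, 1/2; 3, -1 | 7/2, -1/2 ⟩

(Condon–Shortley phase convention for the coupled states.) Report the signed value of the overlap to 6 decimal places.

+√(2/7) = +0.534522

√[8·1!2!5!/9! · 2!1!2!4!3!4!] = √(512/7)
  +(−1)^0/∏(0,1,1,2,1,3)! = 1/12  (running 1/12)
  +(−1)^1/∏(1,0,0,1,2,4)! = -1/48  (running 1/16)
⟨..|..⟩ = √(512/7)·(1/16) = +0.534522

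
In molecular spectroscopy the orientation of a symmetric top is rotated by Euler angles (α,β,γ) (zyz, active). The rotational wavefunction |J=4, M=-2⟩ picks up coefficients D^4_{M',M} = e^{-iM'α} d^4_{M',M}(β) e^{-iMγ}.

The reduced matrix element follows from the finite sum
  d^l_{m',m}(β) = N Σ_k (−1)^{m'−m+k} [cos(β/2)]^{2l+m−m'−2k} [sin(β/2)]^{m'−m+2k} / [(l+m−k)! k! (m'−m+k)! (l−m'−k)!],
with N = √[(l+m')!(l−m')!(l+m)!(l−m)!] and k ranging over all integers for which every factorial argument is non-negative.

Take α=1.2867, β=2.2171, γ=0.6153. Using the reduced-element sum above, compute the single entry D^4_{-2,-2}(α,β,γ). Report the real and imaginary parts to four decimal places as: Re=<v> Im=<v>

Re=-0.2419 Im=-0.1886

Split into d^4_{-2,-2}(β=2.2171) × two z-phases.
Half-angle: c=0.445960, s=0.895053. N=√(2·720·2·720)=1440.000000
Admissible k: 0..2 (factorial args all ≥0)
  k=0: (−1)^0·1440.0000/(1440)·0.4460^8·0.8951^0 = +0.001564
  k=1: (−1)^1·1440.0000/(120)·0.4460^6·0.8951^2 = -0.075623
  k=2: (−1)^2·1440.0000/(96)·0.4460^4·0.8951^4 = +0.380776
d^4_{-2,-2}(2.2171) = +0.001564 -0.075623 +0.380776 = +0.306717
Phases: e^{-i·(-2)·1.2867}=-0.842875+0.538110i, e^{-i·(-2)·0.6153}=+0.333672+0.942689i ⇒ D=-0.241851-0.188636i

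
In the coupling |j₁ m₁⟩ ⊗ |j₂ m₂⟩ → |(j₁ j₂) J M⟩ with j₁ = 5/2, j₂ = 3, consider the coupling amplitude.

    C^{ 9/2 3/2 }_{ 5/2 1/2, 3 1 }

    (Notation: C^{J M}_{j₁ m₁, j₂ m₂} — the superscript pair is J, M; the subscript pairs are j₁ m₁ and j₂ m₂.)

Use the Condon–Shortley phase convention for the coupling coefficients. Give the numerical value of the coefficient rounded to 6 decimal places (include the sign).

-0.147122

j₁+j₂−J=1  J+j₁−j₂=4  J−j₁+j₂=5  j₁+j₂+J+1=11
(j₁±m₁, j₂±m₂, J±M) = (3,2,4,2,6,3)
P² = 138240/77
sum k=0..1:
  [0] +1/96 = 1/96
  [1] −1/72 = -1/72
S = -1/288
C² = P²·S² = 5/231 ; C = -0.147122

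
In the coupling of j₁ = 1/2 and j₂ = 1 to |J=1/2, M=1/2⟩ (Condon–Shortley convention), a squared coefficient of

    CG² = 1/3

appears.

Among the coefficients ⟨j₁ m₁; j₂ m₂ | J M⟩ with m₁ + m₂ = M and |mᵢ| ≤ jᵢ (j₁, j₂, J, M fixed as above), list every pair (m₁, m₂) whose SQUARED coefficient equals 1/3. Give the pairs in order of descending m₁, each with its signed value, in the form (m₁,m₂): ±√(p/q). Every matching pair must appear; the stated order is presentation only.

Admissible pairs with m₁+m₂ = M = 1/2: (-1/2,1), (1/2,0)
  (m₁,m₂)=(1/2,0): CG² = 1/3, CG = +√(1/3)   ← matches the target
  (m₁,m₂)=(-1/2,1): CG² = 2/3, CG = −√(2/3)
Pairs with CG² = 1/3: (1/2,0): +√(1/3)

(1/2,0): +√(1/3)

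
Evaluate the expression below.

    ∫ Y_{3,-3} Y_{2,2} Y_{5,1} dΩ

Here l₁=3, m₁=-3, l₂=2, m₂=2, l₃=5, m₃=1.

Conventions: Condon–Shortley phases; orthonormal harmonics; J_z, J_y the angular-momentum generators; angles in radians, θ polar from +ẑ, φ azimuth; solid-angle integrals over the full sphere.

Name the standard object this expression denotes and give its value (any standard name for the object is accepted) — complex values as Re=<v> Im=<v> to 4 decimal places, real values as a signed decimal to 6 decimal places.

This is a Gaunt coefficient — the integral of a triple product of spherical harmonics over the sphere.
m-sum 0 ✓  L=10 even ✓  1≤5≤5 ✓
Π(2lᵢ+1) = 7×5×11 = 385
triangle coeff Δ(3,2,5) = 1/2310
Σ_t [0,0]: t=0:+1/144 = 1/144
(3j)²=10/231 [(3 2 5; 0 0 0)], sign=-1
Σ_t [0,0]: t=0:+1/17280 = 1/17280
(3j)²=1/2310 [(3 2 5; -3 2 1)], sign=+1
⇒ 4πI² = 5/693
I = (-1)√(5/693/(4π)) = -0.02396147

Gaunt coefficient, -0.023961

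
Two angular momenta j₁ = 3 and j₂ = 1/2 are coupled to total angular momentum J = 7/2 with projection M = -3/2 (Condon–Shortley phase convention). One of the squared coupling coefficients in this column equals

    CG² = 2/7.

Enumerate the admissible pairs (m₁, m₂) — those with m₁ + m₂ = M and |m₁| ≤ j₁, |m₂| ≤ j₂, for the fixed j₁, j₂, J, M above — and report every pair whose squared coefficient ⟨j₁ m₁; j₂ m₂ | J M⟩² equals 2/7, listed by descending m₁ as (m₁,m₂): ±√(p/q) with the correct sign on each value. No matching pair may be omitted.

Admissible pairs with m₁+m₂ = M = -3/2: (-2,1/2), (-1,-1/2)
  (m₁,m₂)=(-1,-1/2): CG² = 5/7, CG = +√(5/7)
  (m₁,m₂)=(-2,1/2): CG² = 2/7, CG = +√(2/7)   ← matches the target
Pairs with CG² = 2/7: (-2,1/2): +√(2/7)

(-2,1/2): +√(2/7)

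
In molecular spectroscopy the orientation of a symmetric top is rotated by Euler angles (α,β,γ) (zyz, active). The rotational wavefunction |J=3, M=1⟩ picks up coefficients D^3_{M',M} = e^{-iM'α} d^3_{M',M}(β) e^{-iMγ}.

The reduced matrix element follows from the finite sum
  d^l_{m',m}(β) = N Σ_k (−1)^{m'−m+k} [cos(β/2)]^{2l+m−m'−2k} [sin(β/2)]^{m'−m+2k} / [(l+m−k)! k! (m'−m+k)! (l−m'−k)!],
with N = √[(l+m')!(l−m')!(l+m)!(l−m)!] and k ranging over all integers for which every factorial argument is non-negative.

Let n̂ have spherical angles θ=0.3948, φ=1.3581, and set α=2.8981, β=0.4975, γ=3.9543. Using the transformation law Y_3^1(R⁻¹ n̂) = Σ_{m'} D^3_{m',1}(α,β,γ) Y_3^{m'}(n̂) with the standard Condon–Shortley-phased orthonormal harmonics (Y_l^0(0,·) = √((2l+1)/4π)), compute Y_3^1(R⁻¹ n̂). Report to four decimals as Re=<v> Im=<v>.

Need the full column D^3_{m',1} for m'=−3..3 at α=2.8981, β=0.4975, γ=3.9543.
cos(β/2)=0.969221, sin(β/2)=0.246193
d^3_{-3,1}: single k=4 term ⇒ +0.013366;  D = +0.000369-0.013361i
d^3_{-2,1}: k∈[3..4] ⇒ +0.085926 -0.002772 = +0.083154;  D = -0.022268+0.080117i
d^3_{-1,1}: k∈[2..4] ⇒ +0.320917 -0.027608 +0.000223 = +0.293531;  D = +0.144471-0.255517i
d^3_{0,1}: k∈[1..3] ⇒ +0.729423 -0.141190 +0.003037 = +0.591269;  D = -0.406518+0.429351i
d^3_{1,1}: k∈[0..2] ⇒ +0.828966 -0.427889 +0.020706 = +0.421783;  D = +0.355278-0.227329i
d^3_{2,1}: k∈[0..1] ⇒ -0.665869 +0.085926 = -0.579943;  D = +0.549450-0.185578i
d^3_{3,1}: single k=0 term ⇒ +0.207151;  D = +0.206451-0.017015i
Y_3^{m'}(θ=0.3948,φ=1.3581) and Σ D·Y over m':
  (+0.0004-0.0134i)·(-0.0141+0.0191i)  (-0.0223+0.0801i)·(-0.1271-0.0576i)  (+0.1445-0.2555i)·(+0.0856-0.3961i)  (-0.4065+0.4294i)·(+0.4341+0.0000i)  (+0.3553-0.2273i)·(-0.0856-0.3961i)  (+0.5494-0.1856i)·(-0.1271+0.0576i)  (+0.2065-0.0170i)·(+0.0141+0.0191i)
Y_3^1(R⁻¹ n̂) = -0.434013+0.036245i

Re=-0.4340 Im=0.0362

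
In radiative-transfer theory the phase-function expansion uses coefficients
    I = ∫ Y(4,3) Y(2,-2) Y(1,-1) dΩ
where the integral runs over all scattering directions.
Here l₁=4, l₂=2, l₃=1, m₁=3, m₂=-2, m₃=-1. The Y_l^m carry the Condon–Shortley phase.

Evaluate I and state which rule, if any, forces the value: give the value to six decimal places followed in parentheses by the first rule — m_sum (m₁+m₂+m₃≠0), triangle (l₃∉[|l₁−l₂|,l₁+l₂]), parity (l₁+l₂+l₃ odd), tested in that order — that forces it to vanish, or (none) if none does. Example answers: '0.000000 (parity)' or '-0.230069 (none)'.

0.000000 (triangle)

|4−2|≤1≤4+2 violated ⇒ I = 0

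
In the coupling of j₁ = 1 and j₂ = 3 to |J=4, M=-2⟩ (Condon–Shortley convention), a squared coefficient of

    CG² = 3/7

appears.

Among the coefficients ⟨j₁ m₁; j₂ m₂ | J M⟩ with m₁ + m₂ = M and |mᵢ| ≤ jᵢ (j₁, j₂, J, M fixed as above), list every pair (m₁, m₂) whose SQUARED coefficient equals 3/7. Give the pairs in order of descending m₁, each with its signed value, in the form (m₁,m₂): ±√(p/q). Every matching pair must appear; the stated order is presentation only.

(0,-2): +√(3/7)

Admissible pairs with m₁+m₂ = M = -2: (-1,-1), (0,-2), (1,-3)
  (m₁,m₂)=(1,-3): CG² = 1/28, CG = +√(1/28)
  (m₁,m₂)=(0,-2): CG² = 3/7, CG = +√(3/7)   ← matches the target
  (m₁,m₂)=(-1,-1): CG² = 15/28, CG = +√(15/28)
Pairs with CG² = 3/7: (0,-2): +√(3/7)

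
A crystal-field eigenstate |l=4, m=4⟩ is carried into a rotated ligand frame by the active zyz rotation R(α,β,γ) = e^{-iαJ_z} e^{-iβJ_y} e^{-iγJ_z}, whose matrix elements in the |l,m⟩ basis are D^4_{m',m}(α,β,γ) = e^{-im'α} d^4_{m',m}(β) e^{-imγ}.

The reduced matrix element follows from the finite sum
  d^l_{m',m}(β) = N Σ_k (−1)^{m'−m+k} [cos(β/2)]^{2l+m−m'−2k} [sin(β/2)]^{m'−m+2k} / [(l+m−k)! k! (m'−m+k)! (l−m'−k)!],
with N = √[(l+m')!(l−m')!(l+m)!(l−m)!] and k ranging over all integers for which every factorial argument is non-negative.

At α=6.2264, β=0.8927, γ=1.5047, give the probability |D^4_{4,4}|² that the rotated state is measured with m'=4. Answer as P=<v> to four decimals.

P=0.1921

First d^4_{4,4}(β=0.8927), then the phase factors e^{-i(4)α} and e^{-i(4)γ}:
Half-angle: c=0.902029, s=0.431676. N=√(40320·1·40320·1)=40320.000000
The bounds max(0,m−m')=0 and min(l+m,l−m')=0 give 1 term
  k=0: (−1)^0·40320.0000/(40320)·0.9020^8·0.4317^0 = +0.438291
d^4_{4,4}(0.8927) = +0.438291
|D^4_{4,4}|² = |d^4_{4,4}(β)|² = (+0.438291)² = 0.192099 (the z-rotation phases have unit modulus)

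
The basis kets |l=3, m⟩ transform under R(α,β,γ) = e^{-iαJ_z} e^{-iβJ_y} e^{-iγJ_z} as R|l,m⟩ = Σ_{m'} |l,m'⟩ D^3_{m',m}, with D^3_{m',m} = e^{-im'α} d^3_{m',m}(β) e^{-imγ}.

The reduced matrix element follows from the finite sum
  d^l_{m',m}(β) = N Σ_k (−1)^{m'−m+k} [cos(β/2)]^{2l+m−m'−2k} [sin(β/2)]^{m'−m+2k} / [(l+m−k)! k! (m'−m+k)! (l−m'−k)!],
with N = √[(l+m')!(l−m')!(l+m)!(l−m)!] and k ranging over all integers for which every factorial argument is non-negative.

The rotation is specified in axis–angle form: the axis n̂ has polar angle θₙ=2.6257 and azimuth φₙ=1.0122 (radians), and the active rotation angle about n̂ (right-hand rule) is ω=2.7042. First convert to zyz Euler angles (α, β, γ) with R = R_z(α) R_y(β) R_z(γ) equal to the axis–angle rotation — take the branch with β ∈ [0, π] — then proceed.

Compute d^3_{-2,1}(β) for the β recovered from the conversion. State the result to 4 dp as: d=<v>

Axis–angle → zyz. n̂ = (sinθₙcosφₙ, sinθₙsinφₙ, cosθₙ) = (+0.261453, +0.418328, -0.869853), ω = 2.7042.
R = I cosω + sinω [n̂]ₓ + (1−cosω) n̂n̂ᵀ gives
  R = [-0.775579, +0.576901, -0.256247; -0.160001, -0.572337, -0.804258; -0.610637, -0.582765, +0.536197]
β = atan2(√(R₁₃²+R₂₃²), R₃₃) = 1.004871; α = atan2(R₂₃, R₁₃) mod 2π = 4.403945; γ = atan2(R₃₂, −R₃₁) mod 2π = 5.521138
d^3_{-2,1}(β=1.0049) via the finite sum:
c=cos(1.004871/2)=0.876412, s=sin(1.004871/2)=0.481561; N=√[1·120·24·2]=75.894664
The bounds max(0,m−m')=3 and min(l+m,l−m')=4 give 2 terms
  k=3: (−1)^0·75.8947/(12)·0.8764^3·0.4816^3 = +0.475456
  k=4: (−1)^1·75.8947/(24)·0.8764^1·0.4816^5 = -0.071774
d^3_{-2,1}(1.0049) = +0.475456 -0.071774 = +0.403682

d=0.4037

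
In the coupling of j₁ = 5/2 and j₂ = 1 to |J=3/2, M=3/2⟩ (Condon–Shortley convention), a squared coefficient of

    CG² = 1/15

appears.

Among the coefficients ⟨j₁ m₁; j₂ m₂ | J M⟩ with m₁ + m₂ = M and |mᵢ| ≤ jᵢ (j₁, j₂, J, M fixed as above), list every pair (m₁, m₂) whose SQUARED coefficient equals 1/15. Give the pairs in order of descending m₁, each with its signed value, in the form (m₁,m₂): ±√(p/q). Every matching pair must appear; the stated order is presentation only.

(1/2,1): +√(1/15)

Admissible pairs with m₁+m₂ = M = 3/2: (1/2,1), (3/2,0), (5/2,-1)
  (m₁,m₂)=(5/2,-1): CG² = 2/3, CG = +√(2/3)
  (m₁,m₂)=(3/2,0): CG² = 4/15, CG = −√(4/15)
  (m₁,m₂)=(1/2,1): CG² = 1/15, CG = +√(1/15)   ← matches the target
Pairs with CG² = 1/15: (1/2,1): +√(1/15)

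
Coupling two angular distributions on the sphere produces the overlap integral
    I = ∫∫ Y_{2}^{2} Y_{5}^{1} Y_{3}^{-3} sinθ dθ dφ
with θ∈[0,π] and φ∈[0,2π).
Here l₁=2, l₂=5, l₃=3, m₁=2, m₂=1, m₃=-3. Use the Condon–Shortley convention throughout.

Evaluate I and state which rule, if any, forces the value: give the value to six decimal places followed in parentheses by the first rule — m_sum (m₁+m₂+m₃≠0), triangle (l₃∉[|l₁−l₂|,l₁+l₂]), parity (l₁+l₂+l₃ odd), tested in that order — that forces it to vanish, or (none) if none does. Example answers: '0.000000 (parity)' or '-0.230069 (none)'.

m-sum 0 ✓  L=10 even ✓  3≤3≤7 ✓
Π(2lᵢ+1) = 5×11×7 = 385
triangle coeff Δ(2,5,3) = 1/2310
Σ_t [2,2]: t=2:+1/144 = 1/144
(3j)²=10/231 [(2 5 3; 0 0 0)], sign=-1
Σ_t [0,0]: t=0:+1/17280 = 1/17280
(3j)²=1/2310 [(2 5 3; 2 1 -3)], sign=+1
⇒ 4πI² = 5/693
I = (-1)√(5/693/(4π)) = -0.02396147
No selection rule forces the value: the integral is nonzero (none).

-0.023961 (none)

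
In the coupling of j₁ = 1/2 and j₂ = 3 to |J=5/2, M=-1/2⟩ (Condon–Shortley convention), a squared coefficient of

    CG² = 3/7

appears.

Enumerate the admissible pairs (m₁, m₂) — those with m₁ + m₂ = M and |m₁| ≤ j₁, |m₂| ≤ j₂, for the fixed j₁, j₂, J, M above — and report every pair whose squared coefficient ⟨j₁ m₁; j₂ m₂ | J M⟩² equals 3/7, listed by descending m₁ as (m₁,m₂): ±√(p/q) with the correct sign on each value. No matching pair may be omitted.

Admissible pairs with m₁+m₂ = M = -1/2: (-1/2,0), (1/2,-1)
  (m₁,m₂)=(1/2,-1): CG² = 4/7, CG = +√(4/7)
  (m₁,m₂)=(-1/2,0): CG² = 3/7, CG = −√(3/7)   ← matches the target
Pairs with CG² = 3/7: (-1/2,0): −√(3/7)

(-1/2,0): −√(3/7)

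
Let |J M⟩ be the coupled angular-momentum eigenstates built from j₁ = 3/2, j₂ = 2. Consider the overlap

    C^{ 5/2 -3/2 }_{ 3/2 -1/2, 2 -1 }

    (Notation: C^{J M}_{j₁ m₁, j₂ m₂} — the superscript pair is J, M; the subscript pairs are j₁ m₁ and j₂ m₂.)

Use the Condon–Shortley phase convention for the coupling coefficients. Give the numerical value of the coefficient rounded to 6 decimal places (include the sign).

triangle: 1!*2!*3!/7! = 12/5040
(j±m)!: 1!*2!*1!*3!*1!*4! = 288
prefactor² = (2J+1)*Δ*N² = 144/35
  k=0: +1/(0!*1!*2!*1!*0!*2!) = 1/4
  k=1: −1/(1!*0!*1!*0!*1!*3!) = -1/6
Σ = 1/12  ⇒  CG² = 144/35*(1/12)² = 1/35
CG = +√(1/35) = +0.169031

+√(1/35) = +0.169031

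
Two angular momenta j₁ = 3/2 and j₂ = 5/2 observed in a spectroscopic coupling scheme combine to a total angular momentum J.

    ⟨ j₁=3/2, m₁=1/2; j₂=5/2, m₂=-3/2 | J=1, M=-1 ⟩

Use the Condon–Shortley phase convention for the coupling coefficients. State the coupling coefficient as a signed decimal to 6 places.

j₁+j₂−J=3  J+j₁−j₂=0  J−j₁+j₂=2  j₁+j₂+J+1=6
(j₁±m₁, j₂±m₂, J±M) = (2,1,1,4,0,2)
P² = 24/5
sum k=1..1:
  [1] −1/4 = -1/4
S = -1/4
C² = P²·S² = 3/10 ; C = -0.547723

-0.547723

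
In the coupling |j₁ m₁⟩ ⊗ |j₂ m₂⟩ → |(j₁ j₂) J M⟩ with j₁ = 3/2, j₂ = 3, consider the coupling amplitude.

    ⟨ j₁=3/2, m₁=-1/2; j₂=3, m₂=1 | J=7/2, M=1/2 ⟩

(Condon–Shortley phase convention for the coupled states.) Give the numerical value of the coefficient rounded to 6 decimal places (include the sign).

−√(2/7) = -0.534522

√[8·1!2!5!/9! · 1!2!4!2!4!3!] = √(512/7)
  +(−1)^0/∏(0,1,2,4,0,1)! = 1/48  (running 1/48)
  +(−1)^1/∏(1,0,1,3,1,2)! = -1/12  (running -1/16)
⟨..|..⟩ = √(512/7)·(-1/16) = -0.534522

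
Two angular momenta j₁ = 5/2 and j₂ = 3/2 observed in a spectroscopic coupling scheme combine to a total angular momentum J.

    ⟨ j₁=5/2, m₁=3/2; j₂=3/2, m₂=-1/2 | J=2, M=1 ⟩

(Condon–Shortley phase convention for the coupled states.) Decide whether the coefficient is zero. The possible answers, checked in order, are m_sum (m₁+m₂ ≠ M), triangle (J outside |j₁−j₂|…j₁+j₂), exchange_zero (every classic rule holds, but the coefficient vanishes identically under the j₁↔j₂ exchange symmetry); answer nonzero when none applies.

nonzero

m-sum: m₁+m₂ = 3/2+(-1/2) = 1, M = 1  ✓
triangle: |j₁−j₂| = 1 ≤ J = 2 ≤ j₁+j₂ = 4  ✓
exchange: j₁≠j₂ or m₁≠m₂ — the exchange symmetry imposes no constraint here
value check: CG = +√(1/42) = +0.154303 ≠ 0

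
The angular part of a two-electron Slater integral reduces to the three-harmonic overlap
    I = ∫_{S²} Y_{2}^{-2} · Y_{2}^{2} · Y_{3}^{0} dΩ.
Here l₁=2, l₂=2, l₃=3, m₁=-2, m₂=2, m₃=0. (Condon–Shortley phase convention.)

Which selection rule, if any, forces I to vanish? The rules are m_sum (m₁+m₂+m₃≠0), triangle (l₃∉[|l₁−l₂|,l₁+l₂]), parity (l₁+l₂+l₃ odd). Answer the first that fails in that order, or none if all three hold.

azimuthal sum: -2 + 2 + 0 = 0  ✓
0 ≤ 3 ≤ 4 (triangle on l)  ✓
L = 2 + 2 + 3 = 7 (odd)  ✗

parity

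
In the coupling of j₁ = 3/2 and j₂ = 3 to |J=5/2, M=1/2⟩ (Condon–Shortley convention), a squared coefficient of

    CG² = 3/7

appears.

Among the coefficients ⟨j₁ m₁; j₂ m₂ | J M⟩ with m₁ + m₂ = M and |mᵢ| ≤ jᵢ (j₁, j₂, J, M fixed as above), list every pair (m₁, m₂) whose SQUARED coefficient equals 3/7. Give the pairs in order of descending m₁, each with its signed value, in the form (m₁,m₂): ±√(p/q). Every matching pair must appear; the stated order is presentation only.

(-3/2,2): +√(3/7)

Admissible pairs with m₁+m₂ = M = 1/2: (-3/2,2), (-1/2,1), (1/2,0), (3/2,-1)
  (m₁,m₂)=(3/2,-1): CG² = 27/70, CG = +√(27/70)
  (m₁,m₂)=(1/2,0): CG² = 6/35, CG = −√(6/35)
  (m₁,m₂)=(-1/2,1): CG² = 1/70, CG = −√(1/70)
  (m₁,m₂)=(-3/2,2): CG² = 3/7, CG = +√(3/7)   ← matches the target
Pairs with CG² = 3/7: (-3/2,2): +√(3/7)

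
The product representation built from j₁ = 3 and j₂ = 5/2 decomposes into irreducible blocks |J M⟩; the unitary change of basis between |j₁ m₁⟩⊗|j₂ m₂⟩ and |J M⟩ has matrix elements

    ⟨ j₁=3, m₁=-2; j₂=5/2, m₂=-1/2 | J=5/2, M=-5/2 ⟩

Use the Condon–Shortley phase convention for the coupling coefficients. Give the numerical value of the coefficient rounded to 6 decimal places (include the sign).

+√(5/14) = +0.597614

triangle: 3!·3!·2!/9! = 72/362880
(j±m)!: 1!·5!·2!·3!·0!·5! = 172800
prefactor² = (2J+1)·Δ·N² = 1440/7
  k=2: +1/(2!·1!·3!·0!·0!·2!) = 1/24
Σ = 1/24  ⇒  CG² = 1440/7·(1/24)² = 5/14
CG = +√(5/14) = +0.597614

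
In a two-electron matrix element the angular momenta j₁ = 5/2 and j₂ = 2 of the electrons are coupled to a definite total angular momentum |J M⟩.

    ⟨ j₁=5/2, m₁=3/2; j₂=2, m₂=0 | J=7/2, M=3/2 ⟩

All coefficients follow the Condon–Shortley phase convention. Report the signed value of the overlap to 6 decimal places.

triangle: 1!*4!*3!/9! = 144/362880
(j±m)!: 4!*1!*2!*2!*5!*2! = 23040
prefactor² = (2J+1)*Δ*N² = 512/7
  k=0: +1/(0!*1!*1!*2!*3!*1!) = 1/12
  k=1: −1/(1!*0!*0!*1!*4!*2!) = -1/48
Σ = 1/16  ⇒  CG² = 512/7*(1/16)² = 2/7
CG = +√(2/7) = +0.534522

+0.534522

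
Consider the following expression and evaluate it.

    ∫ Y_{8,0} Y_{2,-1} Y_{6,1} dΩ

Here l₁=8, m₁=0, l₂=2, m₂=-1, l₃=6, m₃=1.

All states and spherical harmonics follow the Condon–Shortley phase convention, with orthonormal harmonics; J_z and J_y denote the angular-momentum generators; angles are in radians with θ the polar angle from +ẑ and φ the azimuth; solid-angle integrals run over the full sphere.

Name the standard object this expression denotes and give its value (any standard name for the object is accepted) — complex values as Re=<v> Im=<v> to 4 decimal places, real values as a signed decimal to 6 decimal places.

This is a Gaunt coefficient — the integral of a triple product of spherical harmonics over the sphere.
Checks pass: Σm=0; 16 even; l₃=6∈[6,10].
(2·8+1)(2·2+1)(2·6+1) = 1105
Δ: 4! 12! 0! / 17! → 1/30940
sum: t=2:+1/2073600 = 1/2073600
3j²(8 2 6; 0 0 0) = Δ·Π!·Σ² = 28/1105  (sign +1)
sum: t=1:−1/3628800 = -1/3628800
3j²(8 2 6; 0 -1 1) = Δ·Π!·Σ² = 16/1105  (sign +1)
combine: 4πI² = 1105·28/1105·16/1105 = 448/1105
take √, sign +1: I = 0.17961927

Gaunt coefficient, +0.179619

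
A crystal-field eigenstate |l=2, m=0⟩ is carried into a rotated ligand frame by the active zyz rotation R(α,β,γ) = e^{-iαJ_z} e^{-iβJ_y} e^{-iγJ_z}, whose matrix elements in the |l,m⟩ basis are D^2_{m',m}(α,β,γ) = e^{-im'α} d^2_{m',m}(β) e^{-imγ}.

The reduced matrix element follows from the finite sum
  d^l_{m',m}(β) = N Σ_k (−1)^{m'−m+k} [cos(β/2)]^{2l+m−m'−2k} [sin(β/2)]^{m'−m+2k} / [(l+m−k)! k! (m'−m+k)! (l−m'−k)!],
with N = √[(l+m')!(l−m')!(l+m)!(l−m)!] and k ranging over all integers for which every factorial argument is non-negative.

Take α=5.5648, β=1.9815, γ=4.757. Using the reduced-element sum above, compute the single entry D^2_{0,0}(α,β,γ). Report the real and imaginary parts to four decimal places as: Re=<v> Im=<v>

Re=-0.2609 Im=0.0000

First d^2_{0,0}(β=1.9815), then the phase factors e^{-i(0)α} and e^{-i(0)γ}:
c=cos(1.981500/2)=0.548063, s=sin(1.981500/2)=0.836437; N=√[2·2·2·2]=4.000000
k∈{0,1,2} keeps every argument non-negative
  k=0: (−1)^0·4.0000/(4)·0.5481^4·0.8364^0 = +0.090224
  k=1: (−1)^1·4.0000/(1)·0.5481^2·0.8364^2 = -0.840596
  k=2: (−1)^2·4.0000/(4)·0.5481^0·0.8364^4 = +0.489478
d^2_{0,0}(1.9815) = +0.090224 -0.840596 +0.489478 = -0.260894
D = (+1.000000+0.000000i)·(-0.260894)·(+1.000000+0.000000i) = -0.260894+0.000000i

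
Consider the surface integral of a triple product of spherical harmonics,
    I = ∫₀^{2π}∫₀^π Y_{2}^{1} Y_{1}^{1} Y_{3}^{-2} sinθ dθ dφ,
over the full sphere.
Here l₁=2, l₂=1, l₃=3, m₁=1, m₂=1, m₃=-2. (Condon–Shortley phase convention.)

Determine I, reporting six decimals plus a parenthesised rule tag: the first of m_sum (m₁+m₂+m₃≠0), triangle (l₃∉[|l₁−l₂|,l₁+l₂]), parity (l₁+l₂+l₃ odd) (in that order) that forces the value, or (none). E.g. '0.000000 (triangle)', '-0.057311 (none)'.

m-sum 0 ✓  L=6 even ✓  1≤3≤3 ✓
Π(2lᵢ+1) = 5×3×7 = 105
triangle coeff Δ(2,1,3) = 1/105
Σ_t [0,0]: t=0:+1/4 = 1/4
(3j)²=3/35 [(2 1 3; 0 0 0)], sign=-1
Σ_t [0,0]: t=0:+1/12 = 1/12
(3j)²=2/21 [(2 1 3; 1 1 -2)], sign=-1
⇒ 4πI² = 6/7
I = (+1)√(6/7/(4π)) = 0.26116903
No selection rule forces the value: the integral is nonzero (none).

0.261169 (none)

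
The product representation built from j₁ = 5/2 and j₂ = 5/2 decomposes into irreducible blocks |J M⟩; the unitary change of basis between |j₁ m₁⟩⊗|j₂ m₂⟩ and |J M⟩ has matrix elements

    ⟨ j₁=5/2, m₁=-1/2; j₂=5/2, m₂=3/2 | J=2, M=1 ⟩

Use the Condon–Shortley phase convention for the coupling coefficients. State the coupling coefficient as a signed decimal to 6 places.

√[5·3!2!2!/8! · 2!3!4!1!3!1!] = √(36/7)
  +(−1)^2/∏(2,1,1,2,1,0)! = 1/4  (running 1/4)
  +(−1)^3/∏(3,0,0,1,2,1)! = -1/12  (running 1/6)
⟨..|..⟩ = √(36/7)·(1/6) = +0.377964

+√(1/7) ≈ +0.377964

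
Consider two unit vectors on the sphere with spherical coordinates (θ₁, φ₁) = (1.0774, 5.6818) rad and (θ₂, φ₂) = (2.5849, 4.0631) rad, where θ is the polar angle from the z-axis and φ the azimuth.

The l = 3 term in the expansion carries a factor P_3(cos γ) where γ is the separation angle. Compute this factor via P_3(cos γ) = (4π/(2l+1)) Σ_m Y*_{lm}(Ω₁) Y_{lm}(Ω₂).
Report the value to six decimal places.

0.445496

Summing Y*_{l m}(θ₁,φ₁)·Y_{l m}(θ₂,φ₂) over m ∈ [−3, 3]; prefactor 4π/(2·3+1) = 1.795196:
  m=-3: (-0.065913-0.277308i) × (+0.057224+0.022662i) = +0.002512-0.017362i  (running Σ = +0.002512-0.017362i)
  m=-2: (+0.135079-0.350316i) × (+0.065132+0.233323i) = +0.090534+0.008701i  (running Σ = +0.093047-0.008662i)
  m=-1: (+0.028534-0.019579i) × (-0.268860+0.354191i) = -0.000737+0.015371i  (running Σ = +0.092310+0.006709i)
  m=0: (-0.331999-0.000000i) × (-0.191386+0.000000i) = +0.063540+0.000000i  (running Σ = +0.155850+0.006709i)
  m=1: (-0.028534-0.019579i) × (+0.268860+0.354191i) = -0.000737-0.015371i  (running Σ = +0.155113-0.008662i)
  m=2: (+0.135079+0.350316i) × (+0.065132-0.233323i) = +0.090534-0.008701i  (running Σ = +0.245648-0.017362i)
  m=3: (+0.065913-0.277308i) × (-0.057224+0.022662i) = +0.002512+0.017362i  (running Σ = +0.248160+0.000000i)
Total Σ_m = +0.248160+0.000000i. Multiply by 1.795196: +0.445496+0.000000i. P_3(cos γ) = 0.445496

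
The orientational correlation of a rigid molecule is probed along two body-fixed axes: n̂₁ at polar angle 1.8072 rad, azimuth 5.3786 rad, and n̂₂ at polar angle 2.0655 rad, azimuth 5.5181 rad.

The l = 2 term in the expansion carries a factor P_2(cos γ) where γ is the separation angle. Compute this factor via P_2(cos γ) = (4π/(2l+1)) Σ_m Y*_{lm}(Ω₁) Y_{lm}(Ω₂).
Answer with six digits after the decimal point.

0.878123

Addition theorem: P_2(cos γ) = (4π/5) Σ_m Y*_{lm}(Ω₁) Y_{lm}(Ω₂), m = −2…2:
  m=-2: (-0.086205, -0.354762) × (0.012152, 0.298958) = (0.105012, -0.030083)  (running Σ = (0.105012, -0.030083))
  m=-1: (-0.108711, 0.138291) × (-0.232850, -0.223577) = (0.056232, -0.007896)  (running Σ = (0.161244, -0.037979))
  m=0: (-0.263491, -0.000000) × (-0.102117, 0.000000) = (0.026907, 0.000000)  (running Σ = (0.188150, -0.037979))
  m=1: (0.108711, 0.138291) × (0.232850, -0.223577) = (0.056232, 0.007896)  (running Σ = (0.244382, -0.030083))
  m=2: (-0.086205, 0.354762) × (0.012152, -0.298958) = (0.105012, 0.030083)  (running Σ = (0.349394, 0.000000))
Accumulated sum (0.349394, 0.000000); after 4π/(2l+1) scaling, (0.878123, 0.000000) ⇒ P_2 = 0.878123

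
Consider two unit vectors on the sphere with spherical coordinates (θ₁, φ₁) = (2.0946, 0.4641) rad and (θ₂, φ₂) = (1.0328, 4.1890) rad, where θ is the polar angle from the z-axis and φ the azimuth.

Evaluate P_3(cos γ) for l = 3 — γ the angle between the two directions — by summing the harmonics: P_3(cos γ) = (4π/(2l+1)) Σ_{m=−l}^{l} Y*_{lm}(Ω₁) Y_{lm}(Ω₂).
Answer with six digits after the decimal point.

Expand P_3 via completeness: Σ_{m} conj(Y_{3,m}) at Ω₁ times Y_{3,m} at Ω₂ —
  [-3]  conj(Y_{3,-3})(Ω₁) = +0.048098+0.266595i ; Y_{3,-3}(Ω₂) = +0.264210-0.000166i ; Δ = +0.012752+0.070429i
  [-2]  conj(Y_{3,-2})(Ω₁) = -0.229696-0.306840i ; Y_{3,-2}(Ω₂) = -0.193230-0.334359i ; Δ = -0.058211+0.136092i
  [-1]  conj(Y_{3,-1})(Ω₁) = +0.062784+0.031428i ; Y_{3,-1}(Ω₂) = -0.043397+0.075202i ; Δ = -0.005088+0.003358i
  [+0]  conj(Y_{3,0})(Ω₁) = +0.326480-0.000000i ; Y_{3,0}(Ω₂) = -0.322619+0.000000i ; Δ = -0.105329+0.000000i
  [+1]  conj(Y_{3,1})(Ω₁) = -0.062784+0.031428i ; Y_{3,1}(Ω₂) = +0.043397+0.075202i ; Δ = -0.005088-0.003358i
  [+2]  conj(Y_{3,2})(Ω₁) = -0.229696+0.306840i ; Y_{3,2}(Ω₂) = -0.193230+0.334359i ; Δ = -0.058211-0.136092i
  [+3]  conj(Y_{3,3})(Ω₁) = -0.048098+0.266595i ; Y_{3,3}(Ω₂) = -0.264210-0.000166i ; Δ = +0.012752-0.070429i
Σ over m = -0.206421+0.000000i; ×(4π/7) → -0.370567+0.000000i. Real part: -0.370567

-0.370567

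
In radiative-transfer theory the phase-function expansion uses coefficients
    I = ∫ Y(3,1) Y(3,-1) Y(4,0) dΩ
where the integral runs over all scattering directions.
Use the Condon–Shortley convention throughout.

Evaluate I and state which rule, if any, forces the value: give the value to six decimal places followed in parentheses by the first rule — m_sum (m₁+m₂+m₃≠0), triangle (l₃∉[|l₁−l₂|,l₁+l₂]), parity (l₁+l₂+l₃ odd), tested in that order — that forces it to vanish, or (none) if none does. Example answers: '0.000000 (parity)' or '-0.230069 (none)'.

-0.025645 (none)

Rules hold: Σm=0, L=10 even, 0≤4≤6.
N = 7·7·9 = 441
Δ = 2!·4!·4!/11! = 1/34650
Racah Σ t=0..2: t=0:+1/72 t=1:−1/16 t=2:+1/72 = -5/144
⇒ 3j(3 3 4; 0 0 0)² = 2/77, sgn -1
Racah Σ t=0..2: t=0:+1/32 t=1:−1/36 t=2:+1/1152 = 5/1152
⇒ 3j(3 3 4; 1 -1 0)² = 1/1386, sgn +1
4πI² = N·(3j₀)²·(3jₘ)² = 1/121
I = -1·√(0.00826446/4π) = -0.02564498
No selection rule forces the value: the integral is nonzero (none).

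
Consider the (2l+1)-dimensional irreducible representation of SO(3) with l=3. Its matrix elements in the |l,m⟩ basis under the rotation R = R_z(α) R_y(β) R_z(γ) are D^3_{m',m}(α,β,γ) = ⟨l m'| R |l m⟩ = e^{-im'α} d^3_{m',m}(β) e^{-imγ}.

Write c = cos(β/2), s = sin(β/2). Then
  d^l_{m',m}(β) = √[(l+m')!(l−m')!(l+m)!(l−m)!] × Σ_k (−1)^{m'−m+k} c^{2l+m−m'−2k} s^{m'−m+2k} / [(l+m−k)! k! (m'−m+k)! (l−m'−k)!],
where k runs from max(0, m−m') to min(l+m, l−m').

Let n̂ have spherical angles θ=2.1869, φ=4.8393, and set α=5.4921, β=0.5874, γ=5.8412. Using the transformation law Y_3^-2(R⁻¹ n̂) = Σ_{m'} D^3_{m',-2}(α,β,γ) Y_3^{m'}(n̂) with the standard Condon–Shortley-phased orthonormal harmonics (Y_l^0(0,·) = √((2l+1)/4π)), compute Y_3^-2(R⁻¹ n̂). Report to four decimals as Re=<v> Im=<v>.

Need the full column D^3_{m',-2} for m'=−3..3 at α=5.4921, β=0.5874, γ=5.8412.
cos(β/2)=0.957179, sin(β/2)=0.289496
d^3_{-3,-2}: single k=1 term ⇒ +0.569750;  D = -0.565945+0.065736i
d^3_{-2,-2}: k∈[0..1] ⇒ +0.769059 -0.351745 = +0.417314;  D = -0.325683-0.260926i
d^3_{-1,-2}: k∈[0..1] ⇒ -0.735544 +0.134566 = -0.600978;  D = +0.062544+0.597714i
d^3_{0,-2}: k∈[0..1] ⇒ +0.385317 -0.035247 = +0.350071;  D = +0.221975-0.270696i
d^3_{1,-2}: k∈[0..1] ⇒ -0.134566 +0.006155 = -0.128412;  D = -0.127858+0.011910i
d^3_{2,-2}: k∈[0..1] ⇒ +0.032176 -0.000589 = +0.031587;  D = +0.024196+0.020305i
d^3_{3,-2}: single k=0 term ⇒ -0.004767;  D = -0.000388-0.004752i
Y_3^{m'}(θ=2.1869,φ=4.8393) and Σ D·Y over m':
  (-0.5659+0.0657i)·(-0.0843-0.2106i)  (-0.3257-0.2609i)·(+0.3808-0.0988i)  (+0.0625+0.5977i)·(+0.0224+0.1752i)  (+0.2220-0.2707i)·(+0.2869+0.0000i)  (-0.1279+0.0119i)·(-0.0224+0.1752i)  (+0.0242+0.0203i)·(+0.3808+0.0988i)  (-0.0004-0.0048i)·(+0.0843-0.2106i)
Y_3^-2(R⁻¹ n̂) = -0.120929-0.019757i

Re=-0.1209 Im=-0.0198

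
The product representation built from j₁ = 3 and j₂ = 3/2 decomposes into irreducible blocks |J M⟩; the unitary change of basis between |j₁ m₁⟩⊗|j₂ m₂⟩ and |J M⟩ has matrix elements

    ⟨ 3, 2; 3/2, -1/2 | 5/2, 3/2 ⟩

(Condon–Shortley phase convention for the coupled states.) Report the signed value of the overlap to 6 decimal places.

+√(1/14) = +0.267261

j₁+j₂−J=2  J+j₁−j₂=4  J−j₁+j₂=1  j₁+j₂+J+1=8
(j₁±m₁, j₂±m₂, J±M) = (5,1,1,2,4,1)
P² = 288/7
sum k=0..1:
  [0] +1/12 = 1/12
  [1] −1/24 = -1/24
S = 1/24
C² = P²·S² = 1/14 ; C = +0.267261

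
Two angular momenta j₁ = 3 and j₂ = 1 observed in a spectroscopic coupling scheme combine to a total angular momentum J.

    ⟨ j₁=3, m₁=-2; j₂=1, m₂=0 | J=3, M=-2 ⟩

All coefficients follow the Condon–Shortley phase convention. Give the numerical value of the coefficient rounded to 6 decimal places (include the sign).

-0.577350

√[7·1!5!1!/8! · 1!5!1!1!1!5!] = √(300)
  +(−1)^0/∏(0,1,5,1,0,0)! = 1/120  (running 1/120)
  +(−1)^1/∏(1,0,4,0,1,1)! = -1/24  (running -1/30)
⟨..|..⟩ = √(300)·(-1/30) = -0.577350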